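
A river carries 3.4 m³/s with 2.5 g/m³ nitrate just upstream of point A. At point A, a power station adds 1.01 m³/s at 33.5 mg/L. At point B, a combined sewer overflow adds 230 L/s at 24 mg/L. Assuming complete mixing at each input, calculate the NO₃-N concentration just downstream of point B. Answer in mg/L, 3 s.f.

10.3 mg/L

After input A: C = (3.4·2.5 + 1.01·33.5) / 4.41 = 9.6 mg/L.
230 L/s = 0.23 m³/s.
After input B: C = (4.41·9.6 + 0.23·24) / 4.64 = 10.31 mg/L.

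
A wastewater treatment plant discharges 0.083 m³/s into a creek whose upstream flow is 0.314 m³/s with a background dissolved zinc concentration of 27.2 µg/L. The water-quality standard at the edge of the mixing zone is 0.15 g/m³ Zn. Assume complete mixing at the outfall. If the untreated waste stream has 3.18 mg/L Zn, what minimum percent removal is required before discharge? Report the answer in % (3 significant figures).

27.2 µg/L = 0.0272 mg/L.
Mass balance: 0.15·0.397 = 0.083·Cₑ + 0.314·0.0272.
Cₑ = (0.05955 − 0.008541) / 0.083 = 0.6146 mg/L.
Required removal = 1 − 0.6146/3.18 = 80.67 %.

80.7 %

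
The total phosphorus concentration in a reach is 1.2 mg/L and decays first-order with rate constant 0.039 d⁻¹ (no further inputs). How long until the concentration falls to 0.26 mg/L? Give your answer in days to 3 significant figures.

39.2 d

t = ln(C₀/C)/k = ln(1.2/0.26)/0.039 = 1.529/0.039 = 39.22 d.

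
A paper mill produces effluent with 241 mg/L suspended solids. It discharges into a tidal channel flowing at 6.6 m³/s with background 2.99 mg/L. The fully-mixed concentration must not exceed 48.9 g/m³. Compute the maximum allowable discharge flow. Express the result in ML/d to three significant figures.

Mass balance at complete mixing: C_std·(Q_w + Q_r) = Q_w·C_e + Q_r·C_b.
Rearranging, Q_w = Q_r·(C_std − C_b)/(C_e − C_std) = 6.6·(48.9 − 2.99) / (241 − 48.9) = 1.577 m³/s.
= 136.3 ML/d.

136 ML/d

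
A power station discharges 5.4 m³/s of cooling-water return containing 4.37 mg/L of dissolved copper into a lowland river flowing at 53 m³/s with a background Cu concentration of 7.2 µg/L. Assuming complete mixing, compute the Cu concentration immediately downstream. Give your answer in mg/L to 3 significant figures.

7.2 µg/L = 0.0072 mg/L.
By mass balance at complete mixing, C = (5.4·4.37 + 53·0.0072) / (5.4 + 53) = 23.98/58.4 = 0.4106 mg/L.

0.411 mg/L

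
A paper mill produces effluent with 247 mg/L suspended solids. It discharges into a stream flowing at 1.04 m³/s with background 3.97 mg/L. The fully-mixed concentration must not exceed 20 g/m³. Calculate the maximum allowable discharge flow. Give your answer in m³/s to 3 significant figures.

Mass balance at complete mixing: C_std·(Q_w + Q_r) = Q_w·C_e + Q_r·C_b.
Rearranging, Q_w = Q_r·(C_std − C_b)/(C_e − C_std) = 1.04·(20 − 3.97) / (247 − 20) = 0.07344 m³/s.

0.0734 m³/s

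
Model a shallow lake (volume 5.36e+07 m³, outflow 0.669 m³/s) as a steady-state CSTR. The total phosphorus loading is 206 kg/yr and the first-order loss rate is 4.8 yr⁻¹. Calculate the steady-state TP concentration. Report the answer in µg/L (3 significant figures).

0.740 µg/L

Outflow Q = 0.669 m³/s × 3.156e+07 s/yr = 2.111e+07 m³/yr.
Steady-state CSTR mass balance: W = Q·C + k·V·C, so C = W/(Q + kV).
Q + kV = 2.111e+07 + 4.8·5.36e+07 = 2.784e+08 m³/yr.
C = 206/2.784e+08 = 7.4e-07 kg/m³ = 0.00074 mg/L = 0.74 µg/L.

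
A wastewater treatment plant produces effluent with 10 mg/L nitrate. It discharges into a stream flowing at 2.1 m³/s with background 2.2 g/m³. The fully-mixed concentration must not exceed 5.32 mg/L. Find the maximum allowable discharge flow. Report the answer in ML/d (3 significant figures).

Mass balance at complete mixing: C_std·(Q_w + Q_r) = Q_w·C_e + Q_r·C_b.
Rearranging, Q_w = Q_r·(C_std − C_b)/(C_e − C_std) = 2.1·(5.32 − 2.2) / (10 − 5.32) = 1.4 m³/s.
= 121 ML/d.

121 ML/d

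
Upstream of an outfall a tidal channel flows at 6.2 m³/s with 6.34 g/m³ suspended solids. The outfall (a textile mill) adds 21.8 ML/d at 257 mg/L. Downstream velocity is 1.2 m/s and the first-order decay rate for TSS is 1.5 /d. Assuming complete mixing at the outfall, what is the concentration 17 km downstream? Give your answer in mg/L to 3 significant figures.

21.8 ML/d = 0.2523 m³/s.
After complete mixing, C₀ = (0.2523·257 + 6.2·6.34) / 6.452 = 16.14 mg/L.
Travel time t = 1.7e+04 m / 1.2 m/s = 1.417e+04 s = 0.164 d.
C = 16.14·exp(−1.5·0.164) = 16.14·0.782 = 12.62 mg/L.

12.6 mg/L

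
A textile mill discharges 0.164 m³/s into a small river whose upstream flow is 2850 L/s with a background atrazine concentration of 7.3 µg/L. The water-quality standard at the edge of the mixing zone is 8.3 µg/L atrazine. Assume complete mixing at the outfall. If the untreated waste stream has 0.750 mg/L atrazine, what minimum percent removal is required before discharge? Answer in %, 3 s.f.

2850 L/s = 2.85 m³/s.
7.3 µg/L = 0.0073 mg/L.
8.3 µg/L = 0.0083 mg/L.
Mass balance: 0.0083·3.014 = 0.164·Cₑ + 2.85·0.0073.
Cₑ = (0.02502 − 0.02081) / 0.164 = 0.02568 mg/L.
Required removal = 1 − 0.02568/0.750 = 96.58 %.

96.6 %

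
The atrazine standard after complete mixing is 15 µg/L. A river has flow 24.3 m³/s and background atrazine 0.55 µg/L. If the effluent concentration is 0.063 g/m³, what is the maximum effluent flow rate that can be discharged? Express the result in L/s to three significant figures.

0.55 µg/L = 0.00055 mg/L.
15 µg/L = 0.015 mg/L.
Mass balance at complete mixing: C_std·(Q_w + Q_r) = Q_w·C_e + Q_r·C_b.
Rearranging, Q_w = Q_r·(C_std − C_b)/(C_e − C_std) = 24.3·(0.015 − 0.00055) / (0.063 − 0.015) = 7.315 m³/s.
= 7315 L/s.

7320 L/s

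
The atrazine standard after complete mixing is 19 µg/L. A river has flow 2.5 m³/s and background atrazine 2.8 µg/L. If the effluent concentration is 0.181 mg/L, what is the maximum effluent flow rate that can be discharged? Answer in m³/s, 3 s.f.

2.8 µg/L = 0.0028 mg/L.
19 µg/L = 0.019 mg/L.
Mass balance at complete mixing: C_std·(Q_w + Q_r) = Q_w·C_e + Q_r·C_b.
Rearranging, Q_w = Q_r·(C_std − C_b)/(C_e − C_std) = 2.5·(0.019 − 0.0028) / (0.181 − 0.019) = 0.25 m³/s.

0.250 m³/s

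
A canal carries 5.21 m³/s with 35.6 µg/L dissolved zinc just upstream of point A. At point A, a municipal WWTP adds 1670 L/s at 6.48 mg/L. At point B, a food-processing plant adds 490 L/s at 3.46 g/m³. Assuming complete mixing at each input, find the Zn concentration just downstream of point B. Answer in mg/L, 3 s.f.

35.6 µg/L = 0.0356 mg/L.
1670 L/s = 1.67 m³/s.
After input A: C = (5.21·0.0356 + 1.67·6.48) / 6.88 = 1.6 mg/L.
490 L/s = 0.49 m³/s.
After input B: C = (6.88·1.6 + 0.49·3.46) / 7.37 = 1.724 mg/L.

1.72 mg/L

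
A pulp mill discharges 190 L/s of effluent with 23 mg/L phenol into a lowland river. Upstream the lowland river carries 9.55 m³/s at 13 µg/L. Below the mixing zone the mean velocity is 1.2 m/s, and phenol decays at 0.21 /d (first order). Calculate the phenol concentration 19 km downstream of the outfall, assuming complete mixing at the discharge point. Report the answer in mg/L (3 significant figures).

190 L/s = 0.19 m³/s.
13 µg/L = 0.013 mg/L.
After complete mixing, C₀ = (0.19·23 + 9.55·0.013) / 9.74 = 0.4614 mg/L.
Travel time t = 1.9e+04 m / 1.2 m/s = 1.583e+04 s = 0.1833 d.
C = 0.4614·exp(−0.21·0.1833) = 0.4614·0.9622 = 0.444 mg/L.

0.444 mg/L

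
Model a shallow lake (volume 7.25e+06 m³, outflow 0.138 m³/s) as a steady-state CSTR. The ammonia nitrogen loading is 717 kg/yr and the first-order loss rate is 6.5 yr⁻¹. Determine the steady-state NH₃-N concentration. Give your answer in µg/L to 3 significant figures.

Outflow Q = 0.138 m³/s × 3.156e+07 s/yr = 4.355e+06 m³/yr.
Steady-state CSTR mass balance: W = Q·C + k·V·C, so C = W/(Q + kV).
Q + kV = 4.355e+06 + 6.5·7.25e+06 = 5.148e+07 m³/yr.
C = 717/5.148e+07 = 1.393e-05 kg/m³ = 0.01393 mg/L = 13.93 µg/L.

13.9 µg/L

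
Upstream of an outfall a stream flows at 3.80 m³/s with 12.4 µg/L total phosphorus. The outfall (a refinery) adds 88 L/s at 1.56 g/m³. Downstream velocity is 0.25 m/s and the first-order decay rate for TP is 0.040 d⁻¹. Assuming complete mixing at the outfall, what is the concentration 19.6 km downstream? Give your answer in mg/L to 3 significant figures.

0.0457 mg/L

88 L/s = 0.088 m³/s.
12.4 µg/L = 0.0124 mg/L.
After complete mixing, C₀ = (0.088·1.56 + 3.8·0.0124) / 3.888 = 0.04743 mg/L.
Travel time t = 1.96e+04 m / 0.25 m/s = 7.84e+04 s = 0.9074 d.
C = 0.04743·exp(−0.040·0.9074) = 0.04743·0.9644 = 0.04574 mg/L.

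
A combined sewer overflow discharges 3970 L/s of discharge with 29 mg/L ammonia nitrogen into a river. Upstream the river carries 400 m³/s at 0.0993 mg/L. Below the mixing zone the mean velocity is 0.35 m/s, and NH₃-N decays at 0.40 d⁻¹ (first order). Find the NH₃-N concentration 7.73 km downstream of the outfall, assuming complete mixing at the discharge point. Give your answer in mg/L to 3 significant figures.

3970 L/s = 3.97 m³/s.
After complete mixing, C₀ = (3.97·29 + 400·0.0993) / 404 = 0.3833 mg/L.
Travel time t = 7730 m / 0.35 m/s = 2.209e+04 s = 0.2556 d.
C = 0.3833·exp(−0.40·0.2556) = 0.3833·0.9028 = 0.3461 mg/L.

0.346 mg/L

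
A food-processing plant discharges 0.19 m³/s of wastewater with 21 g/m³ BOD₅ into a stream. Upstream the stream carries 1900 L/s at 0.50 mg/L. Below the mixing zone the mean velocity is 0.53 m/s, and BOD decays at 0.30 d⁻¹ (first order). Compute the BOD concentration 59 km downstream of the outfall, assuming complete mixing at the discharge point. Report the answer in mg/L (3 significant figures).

1900 L/s = 1.9 m³/s.
After complete mixing, C₀ = (0.19·21 + 1.9·0.5) / 2.09 = 2.364 mg/L.
Travel time t = 5.9e+04 m / 0.53 m/s = 1.113e+05 s = 1.288 d.
C = 2.364·exp(−0.30·1.288) = 2.364·0.6794 = 1.606 mg/L.

1.61 mg/L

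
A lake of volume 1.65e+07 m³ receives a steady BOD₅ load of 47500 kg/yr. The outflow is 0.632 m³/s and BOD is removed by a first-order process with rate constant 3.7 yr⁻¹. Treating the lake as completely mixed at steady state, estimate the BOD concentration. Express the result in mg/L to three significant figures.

0.586 mg/L

Outflow Q = 0.632 m³/s × 3.156e+07 s/yr = 1.994e+07 m³/yr.
Steady-state CSTR mass balance: W = Q·C + k·V·C, so C = W/(Q + kV).
Q + kV = 1.994e+07 + 3.7·1.65e+07 = 8.099e+07 m³/yr.
C = 47500/8.099e+07 = 0.0005865 kg/m³ = 0.5865 mg/L.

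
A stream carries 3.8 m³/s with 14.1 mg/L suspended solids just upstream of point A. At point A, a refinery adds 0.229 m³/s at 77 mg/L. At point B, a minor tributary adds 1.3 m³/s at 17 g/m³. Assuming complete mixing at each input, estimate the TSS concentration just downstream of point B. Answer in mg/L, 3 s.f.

After input A: C = (3.8·14.1 + 0.229·77) / 4.029 = 17.68 mg/L.
After input B: C = (4.029·17.68 + 1.3·17) / 5.329 = 17.51 mg/L.

17.5 mg/L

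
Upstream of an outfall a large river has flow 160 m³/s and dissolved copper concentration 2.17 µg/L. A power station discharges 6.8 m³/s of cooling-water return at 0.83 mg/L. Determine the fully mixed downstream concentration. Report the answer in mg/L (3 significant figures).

2.17 µg/L = 0.00217 mg/L.
By mass balance at complete mixing, C = (6.8·0.83 + 160·0.00217) / (6.8 + 160) = 5.991/166.8 = 0.03592 mg/L.

0.0359 mg/L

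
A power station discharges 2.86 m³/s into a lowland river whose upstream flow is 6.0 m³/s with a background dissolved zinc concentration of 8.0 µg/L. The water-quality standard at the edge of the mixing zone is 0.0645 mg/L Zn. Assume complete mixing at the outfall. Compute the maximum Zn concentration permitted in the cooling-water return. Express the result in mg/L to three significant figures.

8.0 µg/L = 0.008 mg/L.
Mass balance: 0.0645·8.86 = 2.86·Cₑ + 6·0.008.
Cₑ = (0.5715 − 0.048) / 2.86 = 0.183 mg/L.

0.183 mg/L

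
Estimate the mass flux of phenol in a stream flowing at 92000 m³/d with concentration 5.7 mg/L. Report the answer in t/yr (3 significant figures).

192 t/yr

92000 m³/d = 1.065 m³/s.
Mass flux = Q·C = 1.065 m³/s × 5.7 g/m³ = 6.069 g/s.
= 6.069 g/s × 31.56 = 191.5 t/yr.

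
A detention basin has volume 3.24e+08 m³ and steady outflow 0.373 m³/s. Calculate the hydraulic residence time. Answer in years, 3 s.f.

27.5 yr

Q = 0.373 m³/s × 3.156e+07 s/yr = 1.177e+07 m³/yr.
Hydraulic residence time τ = V/Q = 3.24e+08/1.177e+07 = 27.53 yr.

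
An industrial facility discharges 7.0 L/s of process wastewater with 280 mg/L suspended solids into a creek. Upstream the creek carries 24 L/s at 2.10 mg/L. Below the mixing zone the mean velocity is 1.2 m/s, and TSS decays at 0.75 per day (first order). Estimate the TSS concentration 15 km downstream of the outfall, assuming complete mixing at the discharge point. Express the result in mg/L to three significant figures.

58.2 mg/L

7.0 L/s = 0.007 m³/s.
24 L/s = 0.024 m³/s.
After complete mixing, C₀ = (0.007·280 + 0.024·2.1) / 0.031 = 64.85 mg/L.
Travel time t = 1.5e+04 m / 1.2 m/s = 1.25e+04 s = 0.1447 d.
C = 64.85·exp(−0.75·0.1447) = 64.85·0.8972 = 58.18 mg/L.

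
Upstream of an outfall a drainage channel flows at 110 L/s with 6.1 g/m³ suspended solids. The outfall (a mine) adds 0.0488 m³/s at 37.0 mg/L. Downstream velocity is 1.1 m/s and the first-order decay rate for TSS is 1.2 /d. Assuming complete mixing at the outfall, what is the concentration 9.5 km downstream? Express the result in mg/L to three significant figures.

110 L/s = 0.11 m³/s.
After complete mixing, C₀ = (0.0488·37 + 0.11·6.1) / 0.1588 = 15.6 mg/L.
Travel time t = 9500 m / 1.1 m/s = 8636 s = 0.09996 d.
C = 15.6·exp(−1.2·0.09996) = 15.6·0.887 = 13.83 mg/L.

13.8 mg/L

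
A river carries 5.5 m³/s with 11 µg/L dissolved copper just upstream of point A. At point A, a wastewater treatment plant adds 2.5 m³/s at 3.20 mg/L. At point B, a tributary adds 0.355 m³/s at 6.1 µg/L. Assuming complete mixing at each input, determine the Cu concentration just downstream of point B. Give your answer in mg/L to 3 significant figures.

11 µg/L = 0.011 mg/L.
After input A: C = (5.5·0.011 + 2.5·3.2) / 8 = 1.008 mg/L.
6.1 µg/L = 0.0061 mg/L.
After input B: C = (8·1.008 + 0.355·0.0061) / 8.355 = 0.965 mg/L.

0.965 mg/L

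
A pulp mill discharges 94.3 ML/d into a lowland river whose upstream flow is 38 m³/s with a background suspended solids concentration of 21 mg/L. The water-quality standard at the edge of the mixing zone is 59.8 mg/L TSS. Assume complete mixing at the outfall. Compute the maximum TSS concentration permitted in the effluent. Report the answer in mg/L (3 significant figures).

1410 mg/L

94.3 ML/d = 1.091 m³/s.
Mass balance: 59.8·39.09 = 1.091·Cₑ + 38·21.
Cₑ = (2338 − 798) / 1.091 = 1411 mg/L.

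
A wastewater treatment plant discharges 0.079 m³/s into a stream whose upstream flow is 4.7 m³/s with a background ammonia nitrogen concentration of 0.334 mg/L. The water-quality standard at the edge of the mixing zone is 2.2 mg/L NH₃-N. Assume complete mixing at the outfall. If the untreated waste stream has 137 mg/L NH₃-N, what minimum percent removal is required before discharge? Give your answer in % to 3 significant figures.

Mass balance: 2.2·4.779 = 0.079·Cₑ + 4.7·0.334.
Cₑ = (10.51 − 1.57) / 0.079 = 113.2 mg/L.
Required removal = 1 − 113.2/137 = 17.36 %.

17.4 %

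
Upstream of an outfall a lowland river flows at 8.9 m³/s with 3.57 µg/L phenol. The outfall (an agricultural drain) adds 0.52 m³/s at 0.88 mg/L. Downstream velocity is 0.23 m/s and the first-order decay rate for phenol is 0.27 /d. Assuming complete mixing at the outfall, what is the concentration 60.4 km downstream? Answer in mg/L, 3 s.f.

3.57 µg/L = 0.00357 mg/L.
After complete mixing, C₀ = (0.52·0.88 + 8.9·0.00357) / 9.42 = 0.05195 mg/L.
Travel time t = 6.04e+04 m / 0.23 m/s = 2.626e+05 s = 3.039 d.
C = 0.05195·exp(−0.27·3.039) = 0.05195·0.4401 = 0.02287 mg/L.

0.0229 mg/L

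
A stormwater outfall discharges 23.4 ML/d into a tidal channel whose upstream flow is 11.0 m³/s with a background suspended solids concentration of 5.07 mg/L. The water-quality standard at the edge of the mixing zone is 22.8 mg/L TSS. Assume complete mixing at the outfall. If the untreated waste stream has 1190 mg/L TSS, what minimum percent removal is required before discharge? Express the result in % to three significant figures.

23.4 ML/d = 0.2708 m³/s.
Mass balance: 22.8·11.27 = 0.2708·Cₑ + 11·5.07.
Cₑ = (257 − 55.77) / 0.2708 = 742.9 mg/L.
Required removal = 1 − 742.9/1190 = 37.57 %.

37.6 %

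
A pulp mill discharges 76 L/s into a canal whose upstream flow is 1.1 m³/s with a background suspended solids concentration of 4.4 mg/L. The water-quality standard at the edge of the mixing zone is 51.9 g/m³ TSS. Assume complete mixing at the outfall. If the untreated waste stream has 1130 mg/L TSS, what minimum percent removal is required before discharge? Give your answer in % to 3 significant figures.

76 L/s = 0.076 m³/s.
Mass balance: 51.9·1.176 = 0.076·Cₑ + 1.1·4.4.
Cₑ = (61.03 − 4.84) / 0.076 = 739.4 mg/L.
Required removal = 1 − 739.4/1130 = 34.57 %.

34.6 %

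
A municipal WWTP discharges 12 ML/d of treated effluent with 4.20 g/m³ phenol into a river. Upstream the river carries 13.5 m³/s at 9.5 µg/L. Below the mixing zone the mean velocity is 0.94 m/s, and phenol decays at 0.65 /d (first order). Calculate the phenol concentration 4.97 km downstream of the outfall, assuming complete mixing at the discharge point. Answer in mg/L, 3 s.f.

0.0501 mg/L

12 ML/d = 0.1389 m³/s.
9.5 µg/L = 0.0095 mg/L.
After complete mixing, C₀ = (0.1389·4.2 + 13.5·0.0095) / 13.64 = 0.05217 mg/L.
Travel time t = 4970 m / 0.94 m/s = 5287 s = 0.06119 d.
C = 0.05217·exp(−0.65·0.06119) = 0.05217·0.961 = 0.05014 mg/L.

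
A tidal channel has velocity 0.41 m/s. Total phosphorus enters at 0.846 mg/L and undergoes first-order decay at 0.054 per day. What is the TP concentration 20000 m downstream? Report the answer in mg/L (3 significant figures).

0.821 mg/L

Travel time t = 20000 m / 0.41 m/s = 2e+04/0.41 = 4.878e+04 s = 0.5646 d.
First-order decay: C = 0.846·exp(−0.054·0.5646) = 0.846·0.97 = 0.8206 mg/L.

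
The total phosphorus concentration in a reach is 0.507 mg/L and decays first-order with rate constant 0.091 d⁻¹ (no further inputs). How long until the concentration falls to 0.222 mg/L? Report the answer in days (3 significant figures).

9.08 d

t = ln(C₀/C)/k = ln(0.507/0.222)/0.091 = 0.8258/0.091 = 9.075 d.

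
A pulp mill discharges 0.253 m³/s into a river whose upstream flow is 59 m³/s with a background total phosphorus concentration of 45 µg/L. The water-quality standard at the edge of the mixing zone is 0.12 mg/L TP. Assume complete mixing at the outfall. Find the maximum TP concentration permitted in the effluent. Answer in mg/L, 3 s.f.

45 µg/L = 0.045 mg/L.
Mass balance: 0.12·59.25 = 0.253·Cₑ + 59·0.045.
Cₑ = (7.11 − 2.655) / 0.253 = 17.61 mg/L.

17.6 mg/L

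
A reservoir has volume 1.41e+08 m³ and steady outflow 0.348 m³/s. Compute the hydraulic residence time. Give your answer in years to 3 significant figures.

Q = 0.348 m³/s × 3.156e+07 s/yr = 1.098e+07 m³/yr.
Hydraulic residence time τ = V/Q = 1.41e+08/1.098e+07 = 12.84 yr.

12.8 yr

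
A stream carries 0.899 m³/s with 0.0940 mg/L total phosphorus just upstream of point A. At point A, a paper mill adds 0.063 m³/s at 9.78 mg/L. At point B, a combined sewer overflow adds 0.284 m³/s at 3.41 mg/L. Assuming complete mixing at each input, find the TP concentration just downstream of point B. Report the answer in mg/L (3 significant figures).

After input A: C = (0.899·0.094 + 0.063·9.78) / 0.962 = 0.7283 mg/L.
After input B: C = (0.962·0.7283 + 0.284·3.41) / 1.246 = 1.34 mg/L.

1.34 mg/L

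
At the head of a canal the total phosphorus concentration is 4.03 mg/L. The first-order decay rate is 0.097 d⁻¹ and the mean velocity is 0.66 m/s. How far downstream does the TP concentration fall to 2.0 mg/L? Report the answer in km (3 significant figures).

From C = C₀·e^(−kt), t = ln(C₀/C)/k = ln(4.03/2.0)/0.097 = 0.7006/0.097 = 7.223 d.
Distance = v·t = 0.66 m/s × 6.241e+05 s = 4.119e+05 m = 411.9 km.

412 km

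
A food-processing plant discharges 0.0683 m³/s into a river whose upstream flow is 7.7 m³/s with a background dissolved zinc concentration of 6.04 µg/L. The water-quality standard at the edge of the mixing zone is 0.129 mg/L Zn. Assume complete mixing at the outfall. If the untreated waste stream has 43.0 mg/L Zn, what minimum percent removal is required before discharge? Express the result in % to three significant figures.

6.04 µg/L = 0.00604 mg/L.
Mass balance: 0.129·7.768 = 0.0683·Cₑ + 7.7·0.00604.
Cₑ = (1.002 − 0.04651) / 0.0683 = 13.99 mg/L.
Required removal = 1 − 13.99/43.0 = 67.46 %.

67.5 %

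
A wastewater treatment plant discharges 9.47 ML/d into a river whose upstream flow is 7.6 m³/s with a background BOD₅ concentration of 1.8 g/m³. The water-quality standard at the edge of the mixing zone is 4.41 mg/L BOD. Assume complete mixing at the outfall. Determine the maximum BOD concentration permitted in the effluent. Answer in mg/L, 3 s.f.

9.47 ML/d = 0.1096 m³/s.
Mass balance: 4.41·7.71 = 0.1096·Cₑ + 7.6·1.8.
Cₑ = (34 − 13.68) / 0.1096 = 185.4 mg/L.

185 mg/L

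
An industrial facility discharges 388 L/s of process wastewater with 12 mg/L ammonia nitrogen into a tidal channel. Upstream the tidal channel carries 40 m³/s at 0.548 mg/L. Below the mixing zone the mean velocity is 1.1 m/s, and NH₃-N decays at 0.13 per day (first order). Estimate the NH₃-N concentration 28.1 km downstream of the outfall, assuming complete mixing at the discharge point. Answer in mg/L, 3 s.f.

388 L/s = 0.388 m³/s.
After complete mixing, C₀ = (0.388·12 + 40·0.548) / 40.39 = 0.658 mg/L.
Travel time t = 2.81e+04 m / 1.1 m/s = 2.555e+04 s = 0.2957 d.
C = 0.658·exp(−0.13·0.2957) = 0.658·0.9623 = 0.6332 mg/L.

0.633 mg/L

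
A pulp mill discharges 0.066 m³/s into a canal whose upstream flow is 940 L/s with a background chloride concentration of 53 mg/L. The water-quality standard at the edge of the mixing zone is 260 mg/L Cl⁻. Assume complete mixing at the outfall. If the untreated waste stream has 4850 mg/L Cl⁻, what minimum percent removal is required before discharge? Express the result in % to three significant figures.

940 L/s = 0.94 m³/s.
Mass balance: 260·1.006 = 0.066·Cₑ + 0.94·53.
Cₑ = (261.6 − 49.82) / 0.066 = 3208 mg/L.
Required removal = 1 − 3208/4850 = 33.85 %.

33.9 %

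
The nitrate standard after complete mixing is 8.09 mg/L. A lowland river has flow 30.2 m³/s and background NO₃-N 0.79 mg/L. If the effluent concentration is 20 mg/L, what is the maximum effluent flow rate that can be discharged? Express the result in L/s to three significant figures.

18500 L/s

Mass balance at complete mixing: C_std·(Q_w + Q_r) = Q_w·C_e + Q_r·C_b.
Rearranging, Q_w = Q_r·(C_std − C_b)/(C_e − C_std) = 30.2·(8.09 − 0.79) / (20 − 8.09) = 18.51 m³/s.
= 1.851e+04 L/s.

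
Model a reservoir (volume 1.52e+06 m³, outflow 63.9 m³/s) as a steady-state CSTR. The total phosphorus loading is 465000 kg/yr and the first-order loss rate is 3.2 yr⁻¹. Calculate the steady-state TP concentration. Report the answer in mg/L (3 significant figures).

Outflow Q = 63.9 m³/s × 3.156e+07 s/yr = 2.017e+09 m³/yr.
Steady-state CSTR mass balance: W = Q·C + k·V·C, so C = W/(Q + kV).
Q + kV = 2.017e+09 + 3.2·1.52e+06 = 2.021e+09 m³/yr.
C = 465000/2.021e+09 = 0.00023 kg/m³ = 0.23 mg/L.

0.230 mg/L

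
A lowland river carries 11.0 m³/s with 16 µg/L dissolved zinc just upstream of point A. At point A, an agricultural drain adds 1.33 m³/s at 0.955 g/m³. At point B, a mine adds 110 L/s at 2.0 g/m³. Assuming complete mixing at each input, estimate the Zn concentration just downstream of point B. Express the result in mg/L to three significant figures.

0.134 mg/L

16 µg/L = 0.016 mg/L.
After input A: C = (11·0.016 + 1.33·0.955) / 12.33 = 0.1173 mg/L.
110 L/s = 0.11 m³/s.
After input B: C = (12.33·0.1173 + 0.11·2) / 12.44 = 0.1339 mg/L.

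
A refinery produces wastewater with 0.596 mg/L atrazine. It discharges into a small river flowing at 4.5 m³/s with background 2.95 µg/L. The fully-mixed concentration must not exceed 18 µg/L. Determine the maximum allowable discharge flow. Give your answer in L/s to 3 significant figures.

117 L/s

2.95 µg/L = 0.00295 mg/L.
18 µg/L = 0.018 mg/L.
Mass balance at complete mixing: C_std·(Q_w + Q_r) = Q_w·C_e + Q_r·C_b.
Rearranging, Q_w = Q_r·(C_std − C_b)/(C_e − C_std) = 4.5·(0.018 − 0.00295) / (0.596 − 0.018) = 0.1172 m³/s.
= 117.2 L/s.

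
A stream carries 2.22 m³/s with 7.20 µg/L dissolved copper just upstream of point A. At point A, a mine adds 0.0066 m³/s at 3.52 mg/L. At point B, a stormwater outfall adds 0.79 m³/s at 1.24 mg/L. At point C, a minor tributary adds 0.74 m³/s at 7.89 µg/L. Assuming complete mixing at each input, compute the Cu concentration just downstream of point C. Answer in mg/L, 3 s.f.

0.273 mg/L

7.20 µg/L = 0.0072 mg/L.
After input A: C = (2.22·0.0072 + 0.0066·3.52) / 2.227 = 0.01761 mg/L.
After input B: C = (2.227·0.01761 + 0.79·1.24) / 3.017 = 0.3377 mg/L.
7.89 µg/L = 0.00789 mg/L.
After input C: C = (3.017·0.3377 + 0.74·0.00789) / 3.757 = 0.2728 mg/L.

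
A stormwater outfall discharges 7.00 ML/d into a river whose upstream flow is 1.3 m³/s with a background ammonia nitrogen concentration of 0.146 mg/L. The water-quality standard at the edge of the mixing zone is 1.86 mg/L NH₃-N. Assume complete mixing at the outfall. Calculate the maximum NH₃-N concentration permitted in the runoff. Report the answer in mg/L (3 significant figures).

29.4 mg/L

7.00 ML/d = 0.08102 m³/s.
Mass balance: 1.86·1.381 = 0.08102·Cₑ + 1.3·0.146.
Cₑ = (2.569 − 0.1898) / 0.08102 = 29.36 mg/L.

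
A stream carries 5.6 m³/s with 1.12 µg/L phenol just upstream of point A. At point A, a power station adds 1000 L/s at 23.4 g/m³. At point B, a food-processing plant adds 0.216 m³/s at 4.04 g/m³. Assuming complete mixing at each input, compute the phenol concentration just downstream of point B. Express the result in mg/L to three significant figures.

3.56 mg/L

1.12 µg/L = 0.00112 mg/L.
1000 L/s = 1 m³/s.
After input A: C = (5.6·0.00112 + 1·23.4) / 6.6 = 3.546 mg/L.
After input B: C = (6.6·3.546 + 0.216·4.04) / 6.816 = 3.562 mg/L.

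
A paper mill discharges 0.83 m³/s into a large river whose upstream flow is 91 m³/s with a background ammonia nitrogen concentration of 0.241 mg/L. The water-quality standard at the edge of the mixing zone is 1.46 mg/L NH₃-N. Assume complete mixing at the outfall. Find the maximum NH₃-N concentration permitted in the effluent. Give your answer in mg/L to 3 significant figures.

Mass balance: 1.46·91.83 = 0.83·Cₑ + 91·0.241.
Cₑ = (134.1 − 21.93) / 0.83 = 135.1 mg/L.

135 mg/L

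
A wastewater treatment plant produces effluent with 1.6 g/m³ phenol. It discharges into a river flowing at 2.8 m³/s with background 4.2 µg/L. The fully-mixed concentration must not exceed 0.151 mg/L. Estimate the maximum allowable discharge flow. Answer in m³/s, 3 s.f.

4.2 µg/L = 0.0042 mg/L.
Mass balance at complete mixing: C_std·(Q_w + Q_r) = Q_w·C_e + Q_r·C_b.
Rearranging, Q_w = Q_r·(C_std − C_b)/(C_e − C_std) = 2.8·(0.151 − 0.0042) / (1.6 − 0.151) = 0.2837 m³/s.

0.284 m³/s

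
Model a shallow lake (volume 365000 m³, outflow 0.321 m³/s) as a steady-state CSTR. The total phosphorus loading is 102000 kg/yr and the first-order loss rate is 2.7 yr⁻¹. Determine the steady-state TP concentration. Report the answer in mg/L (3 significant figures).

9.18 mg/L

Outflow Q = 0.321 m³/s × 3.156e+07 s/yr = 1.013e+07 m³/yr.
Steady-state CSTR mass balance: W = Q·C + k·V·C, so C = W/(Q + kV).
Q + kV = 1.013e+07 + 2.7·365000 = 1.112e+07 m³/yr.
C = 102000/1.112e+07 = 0.009176 kg/m³ = 9.176 mg/L.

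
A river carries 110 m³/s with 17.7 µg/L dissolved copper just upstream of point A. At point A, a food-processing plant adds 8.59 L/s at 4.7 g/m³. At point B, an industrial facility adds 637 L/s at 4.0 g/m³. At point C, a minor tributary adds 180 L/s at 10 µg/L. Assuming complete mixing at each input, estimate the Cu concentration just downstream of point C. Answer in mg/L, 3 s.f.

17.7 µg/L = 0.0177 mg/L.
8.59 L/s = 0.00859 m³/s.
After input A: C = (110·0.0177 + 0.00859·4.7) / 110 = 0.01807 mg/L.
637 L/s = 0.637 m³/s.
After input B: C = (110·0.01807 + 0.637·4) / 110.6 = 0.04099 mg/L.
180 L/s = 0.18 m³/s.
10 µg/L = 0.01 mg/L.
After input C: C = (110.6·0.04099 + 0.18·0.01) / 110.8 = 0.04094 mg/L.

0.0409 mg/L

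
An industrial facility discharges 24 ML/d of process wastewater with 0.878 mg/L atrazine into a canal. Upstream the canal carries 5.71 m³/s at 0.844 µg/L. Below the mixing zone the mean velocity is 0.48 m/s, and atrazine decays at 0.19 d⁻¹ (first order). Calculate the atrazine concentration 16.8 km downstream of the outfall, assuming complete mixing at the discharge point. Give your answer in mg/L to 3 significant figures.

24 ML/d = 0.2778 m³/s.
0.844 µg/L = 0.000844 mg/L.
After complete mixing, C₀ = (0.2778·0.878 + 5.71·0.000844) / 5.988 = 0.04154 mg/L.
Travel time t = 1.68e+04 m / 0.48 m/s = 3.5e+04 s = 0.4051 d.
C = 0.04154·exp(−0.19·0.4051) = 0.04154·0.9259 = 0.03846 mg/L.

0.0385 mg/L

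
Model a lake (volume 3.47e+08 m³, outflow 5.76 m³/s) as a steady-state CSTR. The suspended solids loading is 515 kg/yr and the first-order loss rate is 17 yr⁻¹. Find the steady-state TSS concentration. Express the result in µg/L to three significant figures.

0.0847 µg/L

Outflow Q = 5.76 m³/s × 3.156e+07 s/yr = 1.818e+08 m³/yr.
Steady-state CSTR mass balance: W = Q·C + k·V·C, so C = W/(Q + kV).
Q + kV = 1.818e+08 + 17·3.47e+08 = 6.081e+09 m³/yr.
C = 515/6.081e+09 = 8.469e-08 kg/m³ = 8.469e-05 mg/L = 0.08469 µg/L.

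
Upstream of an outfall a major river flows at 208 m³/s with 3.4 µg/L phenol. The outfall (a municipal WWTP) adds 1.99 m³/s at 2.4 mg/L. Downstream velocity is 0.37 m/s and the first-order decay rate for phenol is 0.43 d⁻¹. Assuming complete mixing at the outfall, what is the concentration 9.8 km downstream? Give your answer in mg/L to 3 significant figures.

3.4 µg/L = 0.0034 mg/L.
After complete mixing, C₀ = (1.99·2.4 + 208·0.0034) / 210 = 0.02611 mg/L.
Travel time t = 9800 m / 0.37 m/s = 2.649e+04 s = 0.3066 d.
C = 0.02611·exp(−0.43·0.3066) = 0.02611·0.8765 = 0.02289 mg/L.

0.0229 mg/L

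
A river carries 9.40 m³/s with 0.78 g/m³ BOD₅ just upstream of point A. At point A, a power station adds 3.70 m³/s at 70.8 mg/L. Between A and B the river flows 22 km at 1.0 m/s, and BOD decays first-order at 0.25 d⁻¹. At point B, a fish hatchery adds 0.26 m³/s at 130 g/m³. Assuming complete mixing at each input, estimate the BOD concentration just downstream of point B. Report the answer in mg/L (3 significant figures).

21.4 mg/L

After input A: C = (9.4·0.78 + 3.7·70.8) / 13.1 = 20.56 mg/L.
Over the 22 km reach to input B (t = 2.2e+04 s = 0.2546 d), decay gives C = 20.56·exp(−0.25·0.2546) = 19.29 mg/L.
After input B: C = (13.1·19.29 + 0.26·130) / 13.36 = 21.44 mg/L.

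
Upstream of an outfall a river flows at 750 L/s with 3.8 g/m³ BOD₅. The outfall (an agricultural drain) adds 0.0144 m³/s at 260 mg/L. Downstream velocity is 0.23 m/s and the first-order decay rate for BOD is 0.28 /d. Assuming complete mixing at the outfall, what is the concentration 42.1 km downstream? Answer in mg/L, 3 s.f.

750 L/s = 0.75 m³/s.
After complete mixing, C₀ = (0.0144·260 + 0.75·3.8) / 0.7644 = 8.626 mg/L.
Travel time t = 4.21e+04 m / 0.23 m/s = 1.83e+05 s = 2.119 d.
C = 8.626·exp(−0.28·2.119) = 8.626·0.5526 = 4.767 mg/L.

4.77 mg/L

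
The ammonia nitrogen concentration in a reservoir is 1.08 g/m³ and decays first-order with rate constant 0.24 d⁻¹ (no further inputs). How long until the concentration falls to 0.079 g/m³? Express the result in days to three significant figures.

10.9 d

t = ln(C₀/C)/k = ln(1.08/0.079)/0.24 = 2.615/0.24 = 10.9 d.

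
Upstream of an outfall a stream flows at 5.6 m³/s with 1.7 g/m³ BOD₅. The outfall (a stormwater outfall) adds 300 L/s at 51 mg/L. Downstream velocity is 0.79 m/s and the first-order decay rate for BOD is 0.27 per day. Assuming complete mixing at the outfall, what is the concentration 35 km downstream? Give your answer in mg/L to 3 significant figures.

3.66 mg/L

300 L/s = 0.3 m³/s.
After complete mixing, C₀ = (0.3·51 + 5.6·1.7) / 5.9 = 4.207 mg/L.
Travel time t = 3.5e+04 m / 0.79 m/s = 4.43e+04 s = 0.5128 d.
C = 4.207·exp(−0.27·0.5128) = 4.207·0.8707 = 3.663 mg/L.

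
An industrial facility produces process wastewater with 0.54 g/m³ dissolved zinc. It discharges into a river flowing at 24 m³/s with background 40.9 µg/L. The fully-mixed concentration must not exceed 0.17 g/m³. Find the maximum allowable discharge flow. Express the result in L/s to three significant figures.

40.9 µg/L = 0.0409 mg/L.
Mass balance at complete mixing: C_std·(Q_w + Q_r) = Q_w·C_e + Q_r·C_b.
Rearranging, Q_w = Q_r·(C_std − C_b)/(C_e − C_std) = 24·(0.17 − 0.0409) / (0.54 − 0.17) = 8.374 m³/s.
= 8374 L/s.

8370 L/s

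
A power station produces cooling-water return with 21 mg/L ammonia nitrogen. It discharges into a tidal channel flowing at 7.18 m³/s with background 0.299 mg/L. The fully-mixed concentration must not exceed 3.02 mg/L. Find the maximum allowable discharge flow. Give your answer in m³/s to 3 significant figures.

Mass balance at complete mixing: C_std·(Q_w + Q_r) = Q_w·C_e + Q_r·C_b.
Rearranging, Q_w = Q_r·(C_std − C_b)/(C_e − C_std) = 7.18·(3.02 − 0.299) / (21 − 3.02) = 1.087 m³/s.

1.09 m³/s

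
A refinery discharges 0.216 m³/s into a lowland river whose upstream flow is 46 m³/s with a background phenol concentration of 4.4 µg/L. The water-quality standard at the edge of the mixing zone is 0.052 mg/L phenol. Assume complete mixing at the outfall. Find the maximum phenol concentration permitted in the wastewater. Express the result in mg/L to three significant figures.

10.2 mg/L

4.4 µg/L = 0.0044 mg/L.
Mass balance: 0.052·46.22 = 0.216·Cₑ + 46·0.0044.
Cₑ = (2.403 − 0.2024) / 0.216 = 10.19 mg/L.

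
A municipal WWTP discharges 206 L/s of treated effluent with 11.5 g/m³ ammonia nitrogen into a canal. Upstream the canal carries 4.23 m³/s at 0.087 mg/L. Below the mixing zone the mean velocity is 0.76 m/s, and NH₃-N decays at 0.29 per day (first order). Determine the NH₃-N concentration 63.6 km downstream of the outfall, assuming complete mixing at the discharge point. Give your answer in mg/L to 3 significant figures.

0.466 mg/L

206 L/s = 0.206 m³/s.
After complete mixing, C₀ = (0.206·11.5 + 4.23·0.087) / 4.436 = 0.617 mg/L.
Travel time t = 6.36e+04 m / 0.76 m/s = 8.368e+04 s = 0.9686 d.
C = 0.617·exp(−0.29·0.9686) = 0.617·0.7551 = 0.4659 mg/L.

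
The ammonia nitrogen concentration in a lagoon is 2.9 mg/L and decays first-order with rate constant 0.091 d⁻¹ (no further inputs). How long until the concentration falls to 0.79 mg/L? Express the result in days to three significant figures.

14.3 d

t = ln(C₀/C)/k = ln(2.9/0.79)/0.091 = 1.3/0.091 = 14.29 d.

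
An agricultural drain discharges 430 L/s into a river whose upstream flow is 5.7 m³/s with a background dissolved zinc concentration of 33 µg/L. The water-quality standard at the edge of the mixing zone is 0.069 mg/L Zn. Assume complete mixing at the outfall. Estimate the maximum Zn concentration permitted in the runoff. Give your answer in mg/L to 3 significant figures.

0.546 mg/L

430 L/s = 0.43 m³/s.
33 µg/L = 0.033 mg/L.
Mass balance: 0.069·6.13 = 0.43·Cₑ + 5.7·0.033.
Cₑ = (0.423 − 0.1881) / 0.43 = 0.5462 mg/L.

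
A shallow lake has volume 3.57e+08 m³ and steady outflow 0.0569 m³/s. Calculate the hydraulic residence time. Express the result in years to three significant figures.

Q = 0.0569 m³/s × 3.156e+07 s/yr = 1.796e+06 m³/yr.
Hydraulic residence time τ = V/Q = 3.57e+08/1.796e+06 = 198.8 yr.

199 yr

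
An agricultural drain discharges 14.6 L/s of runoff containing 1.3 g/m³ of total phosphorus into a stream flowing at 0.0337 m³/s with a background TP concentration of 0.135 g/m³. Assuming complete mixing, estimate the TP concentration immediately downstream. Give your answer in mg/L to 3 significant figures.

14.6 L/s = 0.0146 m³/s.
Conservation of mass across the mixing zone: C = (0.0146·1.3 + 0.0337·0.135) / (0.0146 + 0.0337) = 0.02353/0.0483 = 0.4872 mg/L.

0.487 mg/L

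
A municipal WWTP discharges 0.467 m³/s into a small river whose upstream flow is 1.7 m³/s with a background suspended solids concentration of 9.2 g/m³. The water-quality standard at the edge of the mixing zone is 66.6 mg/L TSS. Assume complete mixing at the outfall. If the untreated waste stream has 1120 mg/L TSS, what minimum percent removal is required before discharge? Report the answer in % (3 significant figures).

75.4 %

Mass balance: 66.6·2.167 = 0.467·Cₑ + 1.7·9.2.
Cₑ = (144.3 − 15.64) / 0.467 = 275.6 mg/L.
Required removal = 1 − 275.6/1120 = 75.4 %.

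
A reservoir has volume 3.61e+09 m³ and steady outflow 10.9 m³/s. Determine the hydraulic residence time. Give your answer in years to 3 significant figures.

10.5 yr

Q = 10.9 m³/s × 3.156e+07 s/yr = 3.44e+08 m³/yr.
Hydraulic residence time τ = V/Q = 3.61e+09/3.44e+08 = 10.49 yr.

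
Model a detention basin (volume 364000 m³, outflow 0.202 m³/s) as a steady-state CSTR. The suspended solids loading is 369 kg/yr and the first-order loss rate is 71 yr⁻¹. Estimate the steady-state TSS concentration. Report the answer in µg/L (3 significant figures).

11.5 µg/L

Outflow Q = 0.202 m³/s × 3.156e+07 s/yr = 6.375e+06 m³/yr.
Steady-state CSTR mass balance: W = Q·C + k·V·C, so C = W/(Q + kV).
Q + kV = 6.375e+06 + 71·364000 = 3.222e+07 m³/yr.
C = 369/3.222e+07 = 1.145e-05 kg/m³ = 0.01145 mg/L = 11.45 µg/L.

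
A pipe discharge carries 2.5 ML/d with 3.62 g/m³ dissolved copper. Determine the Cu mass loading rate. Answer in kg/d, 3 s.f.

9.05 kg/d

2.5 ML/d = 0.02894 m³/s.
Mass flux = Q·C = 0.02894 m³/s × 3.62 g/m³ = 0.1047 g/s.
= 0.1047 g/s × 86.4 = 9.05 kg/d.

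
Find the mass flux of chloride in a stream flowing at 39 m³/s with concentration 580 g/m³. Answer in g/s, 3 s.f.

Mass flux = Q·C = 39 m³/s × 580 g/m³ = 2.262e+04 g/s.

22600 g/s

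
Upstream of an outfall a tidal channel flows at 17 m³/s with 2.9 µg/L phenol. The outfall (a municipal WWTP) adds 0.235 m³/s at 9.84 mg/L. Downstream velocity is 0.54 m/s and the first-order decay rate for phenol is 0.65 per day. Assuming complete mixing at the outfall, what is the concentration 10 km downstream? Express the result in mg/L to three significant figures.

2.9 µg/L = 0.0029 mg/L.
After complete mixing, C₀ = (0.235·9.84 + 17·0.0029) / 17.23 = 0.137 mg/L.
Travel time t = 1e+04 m / 0.54 m/s = 1.852e+04 s = 0.2143 d.
C = 0.137·exp(−0.65·0.2143) = 0.137·0.87 = 0.1192 mg/L.

0.119 mg/L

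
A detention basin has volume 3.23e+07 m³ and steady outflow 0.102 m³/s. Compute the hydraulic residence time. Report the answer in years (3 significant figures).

Q = 0.102 m³/s × 3.156e+07 s/yr = 3.219e+06 m³/yr.
Hydraulic residence time τ = V/Q = 3.23e+07/3.219e+06 = 10.03 yr.

10.0 yr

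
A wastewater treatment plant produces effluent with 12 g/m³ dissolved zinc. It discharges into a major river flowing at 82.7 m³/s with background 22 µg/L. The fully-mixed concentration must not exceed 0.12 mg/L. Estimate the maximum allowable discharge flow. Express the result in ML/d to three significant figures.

22 µg/L = 0.022 mg/L.
Mass balance at complete mixing: C_std·(Q_w + Q_r) = Q_w·C_e + Q_r·C_b.
Rearranging, Q_w = Q_r·(C_std − C_b)/(C_e − C_std) = 82.7·(0.12 − 0.022) / (12 − 0.12) = 0.6822 m³/s.
= 58.94 ML/d.

58.9 ML/d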